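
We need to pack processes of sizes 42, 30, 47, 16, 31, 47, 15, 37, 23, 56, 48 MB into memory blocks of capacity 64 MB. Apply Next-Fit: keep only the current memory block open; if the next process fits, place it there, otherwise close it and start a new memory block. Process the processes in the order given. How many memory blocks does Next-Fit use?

8

Put 42 MB in memory block 1; 22 MB remain.
Put 30 MB in memory block 2; 34 MB remain.
Put 47 MB in memory block 3; 17 MB remain.
Put 16 MB in memory block 3; 1 MB remain.
Put 31 MB in memory block 4; 33 MB remain.
Put 47 MB in memory block 5; 17 MB remain.
Put 15 MB in memory block 5; 2 MB remain.
Put 37 MB in memory block 6; 27 MB remain.
Put 23 MB in memory block 6; 4 MB remain.
Put 56 MB in memory block 7; 8 MB remain.
Put 48 MB in memory block 8; 16 MB remain.
Final memory blocks: [42] [30] [47,16] [31] [47,15] [37,23] [56] [48].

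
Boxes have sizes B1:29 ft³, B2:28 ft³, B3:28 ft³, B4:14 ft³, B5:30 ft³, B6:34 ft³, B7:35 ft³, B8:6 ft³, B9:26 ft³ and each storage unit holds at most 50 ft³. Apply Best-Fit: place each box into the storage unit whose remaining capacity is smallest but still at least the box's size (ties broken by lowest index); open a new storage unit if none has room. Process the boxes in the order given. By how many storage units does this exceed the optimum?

Best-Fit: [29,14,6] [28] [28] [30] [34] [35] [26] → 7 storage units.
7 boxes exceed 25 ft³ (half the capacity), and no two of those can share a storage unit, so at least 7 storage units are needed.
So 7 is already optimal.

0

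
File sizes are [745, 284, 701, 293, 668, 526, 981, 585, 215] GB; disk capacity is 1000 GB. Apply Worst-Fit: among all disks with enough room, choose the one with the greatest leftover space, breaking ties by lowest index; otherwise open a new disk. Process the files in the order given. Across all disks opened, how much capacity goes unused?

1002

Put 745 GB in disk 1; 255 GB remain.
Put 284 GB in disk 2; 716 GB remain.
Put 701 GB in disk 2; 15 GB remain.
Put 293 GB in disk 3; 707 GB remain.
Put 668 GB in disk 3; 39 GB remain.
Put 526 GB in disk 4; 474 GB remain.
Put 981 GB in disk 5; 19 GB remain.
Put 585 GB in disk 6; 415 GB remain.
Put 215 GB in disk 4; 259 GB remain.
6 disks × 1000 GB = 6000 GB; used 4998 GB; unused 1002 GB.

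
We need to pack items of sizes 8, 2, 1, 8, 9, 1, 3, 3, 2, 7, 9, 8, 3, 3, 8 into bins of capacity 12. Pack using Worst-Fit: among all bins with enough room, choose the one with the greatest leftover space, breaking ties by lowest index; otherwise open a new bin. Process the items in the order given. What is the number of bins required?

7 bins

8 → bin 1 (remaining 4)
2 → bin 1 (remaining 2)
1 → bin 1 (remaining 1)
8 → bin 2 (remaining 4)
9 → bin 3 (remaining 3)
1 → bin 2 (remaining 3)
3 → bin 2 (remaining 0)
3 → bin 3 (remaining 0)
2 → bin 4 (remaining 10)
7 → bin 4 (remaining 3)
9 → bin 5 (remaining 3)
8 → bin 6 (remaining 4)
3 → bin 6 (remaining 1)
3 → bin 4 (remaining 0)
8 → bin 7 (remaining 4)
Final bins: [8,2,1] [8,1,3] [9,3] [2,7,3] [9] [8,3] [8].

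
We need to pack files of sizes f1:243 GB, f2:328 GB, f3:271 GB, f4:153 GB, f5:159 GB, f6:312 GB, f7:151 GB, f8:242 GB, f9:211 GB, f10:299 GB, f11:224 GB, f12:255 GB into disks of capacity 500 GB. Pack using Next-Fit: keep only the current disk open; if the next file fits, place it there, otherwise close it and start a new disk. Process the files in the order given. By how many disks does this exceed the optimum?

2

Next-Fit: [243] [328] [271,153] [159,312] [151,242] [211] [299] [224,255] → 8 disks.
Total size 2848 GB; any packing needs at least ⌈2848/500⌉ = 6 disks.
An optimal packing achieves that bound: [328,159] [312,153] [299,151] [271,224] [255,243] [242,211] → 6 disks.
Excess: 8 − 6 = 2.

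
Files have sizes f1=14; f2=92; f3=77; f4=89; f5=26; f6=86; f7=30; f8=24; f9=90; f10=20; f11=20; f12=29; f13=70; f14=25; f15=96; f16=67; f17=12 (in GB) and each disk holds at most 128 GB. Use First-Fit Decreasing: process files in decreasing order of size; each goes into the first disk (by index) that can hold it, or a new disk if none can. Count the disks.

Sorted descending: 96, 92, 90, 89, 86, 77, 70, 67, 30, 29, 26, 25, 24, 20, 20, 14, 12.
Put 96 GB in disk 1; 32 GB remain.
Put 92 GB in disk 2; 36 GB remain.
Put 90 GB in disk 3; 38 GB remain.
Put 89 GB in disk 4; 39 GB remain.
Put 86 GB in disk 5; 42 GB remain.
Put 77 GB in disk 6; 51 GB remain.
Put 70 GB in disk 7; 58 GB remain.
Put 67 GB in disk 8; 61 GB remain.
Put 30 GB in disk 1; 2 GB remain.
Put 29 GB in disk 2; 7 GB remain.
Put 26 GB in disk 3; 12 GB remain.
Put 25 GB in disk 4; 14 GB remain.
Put 24 GB in disk 5; 18 GB remain.
Put 20 GB in disk 6; 31 GB remain.
Put 20 GB in disk 6; 11 GB remain.
Put 14 GB in disk 4; 0 GB remain.
Put 12 GB in disk 3; 0 GB remain.
Final disks: [96,30] [92,29] [90,26,12] [89,25,14] [86,24] [77,20,20] [70] [67].

8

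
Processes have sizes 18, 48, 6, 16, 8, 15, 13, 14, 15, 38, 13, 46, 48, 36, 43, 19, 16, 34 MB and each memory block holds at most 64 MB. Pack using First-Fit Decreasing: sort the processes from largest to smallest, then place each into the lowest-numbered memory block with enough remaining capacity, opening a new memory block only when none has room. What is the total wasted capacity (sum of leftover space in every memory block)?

Sorted descending: 48, 48, 46, 43, 38, 36, 34, 19, 18, 16, 16, 15, 15, 14, 13, 13, 8, 6.
48 MB → memory block 1 (remaining 16 MB)
48 MB → memory block 2 (remaining 16 MB)
46 MB → memory block 3 (remaining 18 MB)
43 MB → memory block 4 (remaining 21 MB)
38 MB → memory block 5 (remaining 26 MB)
36 MB → memory block 6 (remaining 28 MB)
34 MB → memory block 7 (remaining 30 MB)
19 MB → memory block 4 (remaining 2 MB)
18 MB → memory block 3 (remaining 0 MB)
16 MB → memory block 1 (remaining 0 MB)
16 MB → memory block 2 (remaining 0 MB)
15 MB → memory block 5 (remaining 11 MB)
15 MB → memory block 6 (remaining 13 MB)
14 MB → memory block 7 (remaining 16 MB)
13 MB → memory block 6 (remaining 0 MB)
13 MB → memory block 7 (remaining 3 MB)
8 MB → memory block 5 (remaining 3 MB)
6 MB → memory block 8 (remaining 58 MB)
8 memory blocks × 64 MB = 512 MB; used 446 MB; unused 66 MB.

66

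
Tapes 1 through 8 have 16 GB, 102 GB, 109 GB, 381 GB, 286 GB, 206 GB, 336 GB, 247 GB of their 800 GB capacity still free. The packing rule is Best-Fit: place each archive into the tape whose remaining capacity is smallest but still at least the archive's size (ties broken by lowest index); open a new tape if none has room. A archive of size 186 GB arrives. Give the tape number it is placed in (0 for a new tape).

6

Tapes with room: tape 4 (381 GB), tape 5 (286 GB), tape 6 (206 GB), tape 7 (336 GB), tape 8 (247 GB).
Tightest fit is tape 6 with 206 GB free.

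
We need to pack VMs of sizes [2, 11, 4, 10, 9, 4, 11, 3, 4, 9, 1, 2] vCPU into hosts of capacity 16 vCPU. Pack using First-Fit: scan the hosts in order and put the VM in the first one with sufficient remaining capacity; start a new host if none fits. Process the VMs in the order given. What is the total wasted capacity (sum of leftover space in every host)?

2 vCPU → host 1 (remaining 14 vCPU)
11 vCPU → host 1 (remaining 3 vCPU)
4 vCPU → host 2 (remaining 12 vCPU)
10 vCPU → host 2 (remaining 2 vCPU)
9 vCPU → host 3 (remaining 7 vCPU)
4 vCPU → host 3 (remaining 3 vCPU)
11 vCPU → host 4 (remaining 5 vCPU)
3 vCPU → host 1 (remaining 0 vCPU)
4 vCPU → host 4 (remaining 1 vCPU)
9 vCPU → host 5 (remaining 7 vCPU)
1 vCPU → host 2 (remaining 1 vCPU)
2 vCPU → host 3 (remaining 1 vCPU)
5 hosts × 16 vCPU = 80 vCPU; used 70 vCPU; unused 10 vCPU.

10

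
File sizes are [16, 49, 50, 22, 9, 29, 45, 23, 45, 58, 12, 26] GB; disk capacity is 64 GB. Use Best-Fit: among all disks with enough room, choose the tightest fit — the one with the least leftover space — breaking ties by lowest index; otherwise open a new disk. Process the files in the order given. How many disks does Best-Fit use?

7

disk 1: place 16 GB, 48 GB left
disk 2: place 49 GB, 15 GB left
disk 3: place 50 GB, 14 GB left
disk 1: place 22 GB, 26 GB left
disk 3: place 9 GB, 5 GB left
disk 4: place 29 GB, 35 GB left
disk 5: place 45 GB, 19 GB left
disk 1: place 23 GB, 3 GB left
disk 6: place 45 GB, 19 GB left
disk 7: place 58 GB, 6 GB left
disk 2: place 12 GB, 3 GB left
disk 4: place 26 GB, 9 GB left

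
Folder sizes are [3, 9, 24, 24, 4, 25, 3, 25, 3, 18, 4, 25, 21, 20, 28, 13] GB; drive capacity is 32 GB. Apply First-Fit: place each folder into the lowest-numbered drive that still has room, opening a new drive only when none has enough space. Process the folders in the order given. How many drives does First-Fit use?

10 drives

drive 1: place 3 GB, 29 GB left
drive 1: place 9 GB, 20 GB left
drive 2: place 24 GB, 8 GB left
drive 3: place 24 GB, 8 GB left
drive 1: place 4 GB, 16 GB left
drive 4: place 25 GB, 7 GB left
drive 1: place 3 GB, 13 GB left
drive 5: place 25 GB, 7 GB left
drive 1: place 3 GB, 10 GB left
drive 6: place 18 GB, 14 GB left
drive 1: place 4 GB, 6 GB left
drive 7: place 25 GB, 7 GB left
drive 8: place 21 GB, 11 GB left
drive 9: place 20 GB, 12 GB left
drive 10: place 28 GB, 4 GB left
drive 6: place 13 GB, 1 GB left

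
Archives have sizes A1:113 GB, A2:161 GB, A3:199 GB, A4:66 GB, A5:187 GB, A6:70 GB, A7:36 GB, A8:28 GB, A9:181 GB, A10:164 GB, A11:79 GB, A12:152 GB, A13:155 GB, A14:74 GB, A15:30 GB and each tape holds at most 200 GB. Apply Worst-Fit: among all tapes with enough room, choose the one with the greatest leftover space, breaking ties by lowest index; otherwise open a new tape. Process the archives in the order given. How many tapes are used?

Put A1 (113 GB) in tape 1; 87 GB remain.
Put A2 (161 GB) in tape 2; 39 GB remain.
Put A3 (199 GB) in tape 3; 1 GB remain.
Put A4 (66 GB) in tape 1; 21 GB remain.
Put A5 (187 GB) in tape 4; 13 GB remain.
Put A6 (70 GB) in tape 5; 130 GB remain.
Put A7 (36 GB) in tape 5; 94 GB remain.
Put A8 (28 GB) in tape 5; 66 GB remain.
Put A9 (181 GB) in tape 6; 19 GB remain.
Put A10 (164 GB) in tape 7; 36 GB remain.
Put A11 (79 GB) in tape 8; 121 GB remain.
Put A12 (152 GB) in tape 9; 48 GB remain.
Put A13 (155 GB) in tape 10; 45 GB remain.
Put A14 (74 GB) in tape 8; 47 GB remain.
Put A15 (30 GB) in tape 5; 36 GB remain.

10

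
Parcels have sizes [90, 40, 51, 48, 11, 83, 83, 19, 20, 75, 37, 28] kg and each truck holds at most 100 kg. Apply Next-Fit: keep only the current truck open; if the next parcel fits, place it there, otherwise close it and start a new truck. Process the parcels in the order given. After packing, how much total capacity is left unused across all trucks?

Put 90 kg in truck 1; 10 kg remain.
Put 40 kg in truck 2; 60 kg remain.
Put 51 kg in truck 2; 9 kg remain.
Put 48 kg in truck 3; 52 kg remain.
Put 11 kg in truck 3; 41 kg remain.
Put 83 kg in truck 4; 17 kg remain.
Put 83 kg in truck 5; 17 kg remain.
Put 19 kg in truck 6; 81 kg remain.
Put 20 kg in truck 6; 61 kg remain.
Put 75 kg in truck 7; 25 kg remain.
Put 37 kg in truck 8; 63 kg remain.
Put 28 kg in truck 8; 35 kg remain.
8 trucks × 100 kg = 800 kg; used 585 kg; unused 215 kg.

215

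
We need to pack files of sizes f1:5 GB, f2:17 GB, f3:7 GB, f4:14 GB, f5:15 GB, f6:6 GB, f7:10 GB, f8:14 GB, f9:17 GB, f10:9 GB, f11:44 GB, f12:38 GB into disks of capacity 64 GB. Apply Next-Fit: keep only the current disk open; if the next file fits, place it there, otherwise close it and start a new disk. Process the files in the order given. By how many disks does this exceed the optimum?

0

Next-Fit: [5,17,7,14,15,6] [10,14,17,9] [44] [38] → 4 disks.
Total size 196 GB; any packing needs at least ⌈196/64⌉ = 4 disks.
So 4 is already optimal.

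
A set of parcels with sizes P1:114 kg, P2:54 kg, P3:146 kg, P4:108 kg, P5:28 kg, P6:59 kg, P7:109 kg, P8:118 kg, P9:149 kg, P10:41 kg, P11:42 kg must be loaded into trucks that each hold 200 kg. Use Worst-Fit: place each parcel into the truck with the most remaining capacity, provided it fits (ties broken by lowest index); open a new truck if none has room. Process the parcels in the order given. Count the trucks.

truck 1: place P1 (114 kg), 86 kg left
truck 1: place P2 (54 kg), 32 kg left
truck 2: place P3 (146 kg), 54 kg left
truck 3: place P4 (108 kg), 92 kg left
truck 3: place P5 (28 kg), 64 kg left
truck 3: place P6 (59 kg), 5 kg left
truck 4: place P7 (109 kg), 91 kg left
truck 5: place P8 (118 kg), 82 kg left
truck 6: place P9 (149 kg), 51 kg left
truck 4: place P10 (41 kg), 50 kg left
truck 5: place P11 (42 kg), 40 kg left
Final trucks: [114,54] [146] [108,28,59] [109,41] [118,42] [149].

6 trucks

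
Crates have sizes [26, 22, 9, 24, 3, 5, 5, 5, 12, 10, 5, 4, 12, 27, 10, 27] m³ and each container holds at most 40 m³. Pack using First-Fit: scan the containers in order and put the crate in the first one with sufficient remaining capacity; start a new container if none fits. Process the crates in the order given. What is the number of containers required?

26 m³ → container 1 (remaining 14 m³)
22 m³ → container 2 (remaining 18 m³)
9 m³ → container 1 (remaining 5 m³)
24 m³ → container 3 (remaining 16 m³)
3 m³ → container 1 (remaining 2 m³)
5 m³ → container 2 (remaining 13 m³)
5 m³ → container 2 (remaining 8 m³)
5 m³ → container 2 (remaining 3 m³)
12 m³ → container 3 (remaining 4 m³)
10 m³ → container 4 (remaining 30 m³)
5 m³ → container 4 (remaining 25 m³)
4 m³ → container 3 (remaining 0 m³)
12 m³ → container 4 (remaining 13 m³)
27 m³ → container 5 (remaining 13 m³)
10 m³ → container 4 (remaining 3 m³)
27 m³ → container 6 (remaining 13 m³)
Final containers: [26,9,3] [22,5,5,5] [24,12,4] [10,5,12,10] [27] [27].

6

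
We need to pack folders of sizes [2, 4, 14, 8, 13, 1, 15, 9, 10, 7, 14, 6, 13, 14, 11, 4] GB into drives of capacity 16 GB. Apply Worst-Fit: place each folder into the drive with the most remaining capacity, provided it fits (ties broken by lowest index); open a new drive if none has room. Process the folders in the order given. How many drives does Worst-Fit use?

drive 1: place 2 GB, 14 GB left
drive 1: place 4 GB, 10 GB left
drive 2: place 14 GB, 2 GB left
drive 1: place 8 GB, 2 GB left
drive 3: place 13 GB, 3 GB left
drive 3: place 1 GB, 2 GB left
drive 4: place 15 GB, 1 GB left
drive 5: place 9 GB, 7 GB left
drive 6: place 10 GB, 6 GB left
drive 5: place 7 GB, 0 GB left
drive 7: place 14 GB, 2 GB left
drive 6: place 6 GB, 0 GB left
drive 8: place 13 GB, 3 GB left
drive 9: place 14 GB, 2 GB left
drive 10: place 11 GB, 5 GB left
drive 10: place 4 GB, 1 GB left
Final drives: [2,4,8] [14] [13,1] [15] [9,7] [10,6] [14] [13] [14] [11,4].

10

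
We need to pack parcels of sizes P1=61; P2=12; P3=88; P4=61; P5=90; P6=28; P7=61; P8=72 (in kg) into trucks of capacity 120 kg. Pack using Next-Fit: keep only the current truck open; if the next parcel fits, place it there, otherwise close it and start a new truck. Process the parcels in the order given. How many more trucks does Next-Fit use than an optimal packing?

Next-Fit: [61,12] [88] [61] [90,28] [61] [72] → 6 trucks.
6 parcels exceed 60 kg (half the capacity), and no two of those can share a truck, so at least 6 trucks are needed.
So 6 is already optimal.

0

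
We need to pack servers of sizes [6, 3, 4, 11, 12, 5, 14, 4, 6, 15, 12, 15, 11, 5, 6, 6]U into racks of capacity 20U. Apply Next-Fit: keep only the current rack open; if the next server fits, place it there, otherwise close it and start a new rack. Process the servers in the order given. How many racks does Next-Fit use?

Put 6U in rack 1; 14U remain.
Put 3U in rack 1; 11U remain.
Put 4U in rack 1; 7U remain.
Put 11U in rack 2; 9U remain.
Put 12U in rack 3; 8U remain.
Put 5U in rack 3; 3U remain.
Put 14U in rack 4; 6U remain.
Put 4U in rack 4; 2U remain.
Put 6U in rack 5; 14U remain.
Put 15U in rack 6; 5U remain.
Put 12U in rack 7; 8U remain.
Put 15U in rack 8; 5U remain.
Put 11U in rack 9; 9U remain.
Put 5U in rack 9; 4U remain.
Put 6U in rack 10; 14U remain.
Put 6U in rack 10; 8U remain.
Final racks: [6,3,4] [11] [12,5] [14,4] [6] [15] [12] [15] [11,5] [6,6].

10 racks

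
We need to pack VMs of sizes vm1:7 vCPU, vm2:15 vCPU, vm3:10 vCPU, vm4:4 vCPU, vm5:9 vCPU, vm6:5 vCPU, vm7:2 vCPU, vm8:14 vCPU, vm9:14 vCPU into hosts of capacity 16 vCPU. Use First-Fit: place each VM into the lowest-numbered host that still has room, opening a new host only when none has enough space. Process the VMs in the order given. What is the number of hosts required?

6 hosts

vm1 (7 vCPU) → host 1 (remaining 9 vCPU)
vm2 (15 vCPU) → host 2 (remaining 1 vCPU)
vm3 (10 vCPU) → host 3 (remaining 6 vCPU)
vm4 (4 vCPU) → host 1 (remaining 5 vCPU)
vm5 (9 vCPU) → host 4 (remaining 7 vCPU)
vm6 (5 vCPU) → host 1 (remaining 0 vCPU)
vm7 (2 vCPU) → host 3 (remaining 4 vCPU)
vm8 (14 vCPU) → host 5 (remaining 2 vCPU)
vm9 (14 vCPU) → host 6 (remaining 2 vCPU)
Final hosts: [7,4,5] [15] [10,2] [9] [14] [14].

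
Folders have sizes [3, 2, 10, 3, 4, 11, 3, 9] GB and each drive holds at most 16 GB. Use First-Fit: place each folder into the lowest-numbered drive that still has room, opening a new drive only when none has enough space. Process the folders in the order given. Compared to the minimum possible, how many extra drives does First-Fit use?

First-Fit: [3,2,10] [3,4,3] [11] [9] → 4 drives.
Total size 45 GB; any packing needs at least ⌈45/16⌉ = 3 drives.
An optimal packing achieves that bound: [11,4] [10,3,3] [9,3,2] → 3 drives.
Excess: 4 − 3 = 1.

1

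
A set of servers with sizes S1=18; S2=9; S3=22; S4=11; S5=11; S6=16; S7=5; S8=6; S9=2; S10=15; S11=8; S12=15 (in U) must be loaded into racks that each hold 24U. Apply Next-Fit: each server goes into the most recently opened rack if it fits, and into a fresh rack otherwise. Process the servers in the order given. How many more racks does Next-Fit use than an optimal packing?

1

Next-Fit: [18] [9] [22] [11,11] [16,5] [6,2,15] [8,15] → 7 racks.
Total size 138U; any packing needs at least ⌈138/24⌉ = 6 racks.
An optimal packing achieves that bound: [22,2] [18,6] [16,8] [15,9] [15,5] [11,11] → 6 racks.
Excess: 7 − 6 = 1.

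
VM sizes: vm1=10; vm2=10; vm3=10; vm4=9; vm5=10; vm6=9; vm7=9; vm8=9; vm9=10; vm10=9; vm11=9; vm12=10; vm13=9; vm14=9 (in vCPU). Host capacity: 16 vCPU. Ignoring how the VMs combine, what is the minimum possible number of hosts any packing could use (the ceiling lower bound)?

9

Total size = 10 + 10 + 10 + 9 + 10 + 9 + 9 + 9 + 10 + 9 + 9 + 10 + 9 + 9 = 132 vCPU.
⌈132 / 16⌉ = 9.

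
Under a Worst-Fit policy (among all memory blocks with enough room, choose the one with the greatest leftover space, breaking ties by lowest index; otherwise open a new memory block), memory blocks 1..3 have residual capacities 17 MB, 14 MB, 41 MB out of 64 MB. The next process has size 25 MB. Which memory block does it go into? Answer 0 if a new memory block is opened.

Memory blocks with room: memory block 3 (41 MB).
Most room is memory block 3 with 41 MB free.

3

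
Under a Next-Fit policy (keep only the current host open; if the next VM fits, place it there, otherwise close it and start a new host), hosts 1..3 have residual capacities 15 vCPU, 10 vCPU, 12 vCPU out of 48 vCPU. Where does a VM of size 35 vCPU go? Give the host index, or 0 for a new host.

Next-Fit only looks at host 3, which has 12 vCPU free.
35 vCPU does not fit, so a new host is opened.

0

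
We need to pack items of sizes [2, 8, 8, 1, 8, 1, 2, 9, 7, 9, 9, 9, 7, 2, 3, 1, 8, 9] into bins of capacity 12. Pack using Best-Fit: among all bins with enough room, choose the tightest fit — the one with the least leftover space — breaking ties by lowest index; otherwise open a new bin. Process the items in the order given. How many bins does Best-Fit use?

bin 1: place 2, 10 left
bin 1: place 8, 2 left
bin 2: place 8, 4 left
bin 1: place 1, 1 left
bin 3: place 8, 4 left
bin 1: place 1, 0 left
bin 2: place 2, 2 left
bin 4: place 9, 3 left
bin 5: place 7, 5 left
bin 6: place 9, 3 left
bin 7: place 9, 3 left
bin 8: place 9, 3 left
bin 9: place 7, 5 left
bin 2: place 2, 0 left
bin 4: place 3, 0 left
bin 6: place 1, 2 left
bin 10: place 8, 4 left
bin 11: place 9, 3 left
Final bins: [2,8,1,1] [8,2,2] [8] [9,3] [7] [9,1] [9] [9] [7] [8] [9].

11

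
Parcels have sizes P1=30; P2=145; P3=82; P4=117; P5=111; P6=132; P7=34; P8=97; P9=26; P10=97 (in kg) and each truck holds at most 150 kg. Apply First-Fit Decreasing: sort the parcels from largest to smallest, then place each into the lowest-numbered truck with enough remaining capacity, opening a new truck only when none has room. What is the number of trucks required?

7

Sorted descending: 145, 132, 117, 111, 97, 97, 82, 34, 30, 26.
truck 1: place 145 kg, 5 kg left
truck 2: place 132 kg, 18 kg left
truck 3: place 117 kg, 33 kg left
truck 4: place 111 kg, 39 kg left
truck 5: place 97 kg, 53 kg left
truck 6: place 97 kg, 53 kg left
truck 7: place 82 kg, 68 kg left
truck 4: place 34 kg, 5 kg left
truck 3: place 30 kg, 3 kg left
truck 5: place 26 kg, 27 kg left
Final trucks: [145] [132] [117,30] [111,34] [97,26] [97] [82].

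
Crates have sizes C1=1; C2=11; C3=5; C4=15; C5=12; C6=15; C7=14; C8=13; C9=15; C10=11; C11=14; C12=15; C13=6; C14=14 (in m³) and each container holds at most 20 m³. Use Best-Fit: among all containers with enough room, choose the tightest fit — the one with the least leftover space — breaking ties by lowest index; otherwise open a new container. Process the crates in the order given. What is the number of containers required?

Put C1 (1 m³) in container 1; 19 m³ remain.
Put C2 (11 m³) in container 1; 8 m³ remain.
Put C3 (5 m³) in container 1; 3 m³ remain.
Put C4 (15 m³) in container 2; 5 m³ remain.
Put C5 (12 m³) in container 3; 8 m³ remain.
Put C6 (15 m³) in container 4; 5 m³ remain.
Put C7 (14 m³) in container 5; 6 m³ remain.
Put C8 (13 m³) in container 6; 7 m³ remain.
Put C9 (15 m³) in container 7; 5 m³ remain.
Put C10 (11 m³) in container 8; 9 m³ remain.
Put C11 (14 m³) in container 9; 6 m³ remain.
Put C12 (15 m³) in container 10; 5 m³ remain.
Put C13 (6 m³) in container 5; 0 m³ remain.
Put C14 (14 m³) in container 11; 6 m³ remain.

11 containers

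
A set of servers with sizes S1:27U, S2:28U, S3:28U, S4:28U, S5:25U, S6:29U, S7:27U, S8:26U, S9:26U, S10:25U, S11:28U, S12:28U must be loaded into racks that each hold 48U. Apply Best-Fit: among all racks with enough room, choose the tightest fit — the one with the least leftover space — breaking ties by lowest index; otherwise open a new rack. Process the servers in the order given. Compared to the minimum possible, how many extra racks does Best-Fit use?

0

Best-Fit: [27] [28] [28] [28] [25] [29] [27] [26] [26] [25] [28] [28] → 12 racks.
12 servers exceed 24U (half the capacity), and no two of those can share a rack, so at least 12 racks are needed.
So 12 is already optimal.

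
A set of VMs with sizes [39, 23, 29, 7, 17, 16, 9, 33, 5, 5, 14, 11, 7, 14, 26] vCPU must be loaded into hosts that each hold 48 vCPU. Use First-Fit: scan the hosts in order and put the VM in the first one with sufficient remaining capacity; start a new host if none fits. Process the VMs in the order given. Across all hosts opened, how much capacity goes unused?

33

39 vCPU → host 1 (remaining 9 vCPU)
23 vCPU → host 2 (remaining 25 vCPU)
29 vCPU → host 3 (remaining 19 vCPU)
7 vCPU → host 1 (remaining 2 vCPU)
17 vCPU → host 2 (remaining 8 vCPU)
16 vCPU → host 3 (remaining 3 vCPU)
9 vCPU → host 4 (remaining 39 vCPU)
33 vCPU → host 4 (remaining 6 vCPU)
5 vCPU → host 2 (remaining 3 vCPU)
5 vCPU → host 4 (remaining 1 vCPU)
14 vCPU → host 5 (remaining 34 vCPU)
11 vCPU → host 5 (remaining 23 vCPU)
7 vCPU → host 5 (remaining 16 vCPU)
14 vCPU → host 5 (remaining 2 vCPU)
26 vCPU → host 6 (remaining 22 vCPU)
6 hosts × 48 vCPU = 288 vCPU; used 255 vCPU; unused 33 vCPU.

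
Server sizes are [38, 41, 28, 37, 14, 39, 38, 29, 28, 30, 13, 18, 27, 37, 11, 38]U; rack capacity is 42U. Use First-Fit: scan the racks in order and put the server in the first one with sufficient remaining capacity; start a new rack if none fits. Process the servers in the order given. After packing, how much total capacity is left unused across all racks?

Put 38U in rack 1; 4U remain.
Put 41U in rack 2; 1U remain.
Put 28U in rack 3; 14U remain.
Put 37U in rack 4; 5U remain.
Put 14U in rack 3; 0U remain.
Put 39U in rack 5; 3U remain.
Put 38U in rack 6; 4U remain.
Put 29U in rack 7; 13U remain.
Put 28U in rack 8; 14U remain.
Put 30U in rack 9; 12U remain.
Put 13U in rack 7; 0U remain.
Put 18U in rack 10; 24U remain.
Put 27U in rack 11; 15U remain.
Put 37U in rack 12; 5U remain.
Put 11U in rack 8; 3U remain.
Put 38U in rack 13; 4U remain.
13 racks × 42U = 546U; used 466U; unused 80U.

80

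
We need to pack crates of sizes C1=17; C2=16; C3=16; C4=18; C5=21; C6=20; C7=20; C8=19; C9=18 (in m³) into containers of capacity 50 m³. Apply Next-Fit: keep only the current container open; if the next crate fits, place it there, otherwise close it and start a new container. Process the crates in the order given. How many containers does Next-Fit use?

Put C1 (17 m³) in container 1; 33 m³ remain.
Put C2 (16 m³) in container 1; 17 m³ remain.
Put C3 (16 m³) in container 1; 1 m³ remain.
Put C4 (18 m³) in container 2; 32 m³ remain.
Put C5 (21 m³) in container 2; 11 m³ remain.
Put C6 (20 m³) in container 3; 30 m³ remain.
Put C7 (20 m³) in container 3; 10 m³ remain.
Put C8 (19 m³) in container 4; 31 m³ remain.
Put C9 (18 m³) in container 4; 13 m³ remain.

4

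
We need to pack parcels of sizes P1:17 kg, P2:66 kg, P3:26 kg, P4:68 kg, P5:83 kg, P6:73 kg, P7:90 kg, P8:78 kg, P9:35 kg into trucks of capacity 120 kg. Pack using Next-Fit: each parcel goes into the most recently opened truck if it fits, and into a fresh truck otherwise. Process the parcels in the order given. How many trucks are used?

P1 (17 kg) → truck 1 (remaining 103 kg)
P2 (66 kg) → truck 1 (remaining 37 kg)
P3 (26 kg) → truck 1 (remaining 11 kg)
P4 (68 kg) → truck 2 (remaining 52 kg)
P5 (83 kg) → truck 3 (remaining 37 kg)
P6 (73 kg) → truck 4 (remaining 47 kg)
P7 (90 kg) → truck 5 (remaining 30 kg)
P8 (78 kg) → truck 6 (remaining 42 kg)
P9 (35 kg) → truck 6 (remaining 7 kg)

6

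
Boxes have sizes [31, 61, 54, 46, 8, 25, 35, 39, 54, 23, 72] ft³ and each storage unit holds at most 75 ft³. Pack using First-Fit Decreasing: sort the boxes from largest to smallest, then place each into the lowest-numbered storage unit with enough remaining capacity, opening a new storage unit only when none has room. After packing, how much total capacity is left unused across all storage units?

Sorted descending: 72, 61, 54, 54, 46, 39, 35, 31, 25, 23, 8.
storage unit 1: place 72 ft³, 3 ft³ left
storage unit 2: place 61 ft³, 14 ft³ left
storage unit 3: place 54 ft³, 21 ft³ left
storage unit 4: place 54 ft³, 21 ft³ left
storage unit 5: place 46 ft³, 29 ft³ left
storage unit 6: place 39 ft³, 36 ft³ left
storage unit 6: place 35 ft³, 1 ft³ left
storage unit 7: place 31 ft³, 44 ft³ left
storage unit 5: place 25 ft³, 4 ft³ left
storage unit 7: place 23 ft³, 21 ft³ left
storage unit 2: place 8 ft³, 6 ft³ left
7 storage units × 75 ft³ = 525 ft³; used 448 ft³; unused 77 ft³.

77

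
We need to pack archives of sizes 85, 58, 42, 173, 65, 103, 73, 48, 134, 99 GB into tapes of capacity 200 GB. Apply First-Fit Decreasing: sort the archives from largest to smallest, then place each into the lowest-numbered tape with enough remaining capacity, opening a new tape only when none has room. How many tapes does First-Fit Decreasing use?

Sorted descending: 173, 134, 103, 99, 85, 73, 65, 58, 48, 42.
tape 1: place 173 GB, 27 GB left
tape 2: place 134 GB, 66 GB left
tape 3: place 103 GB, 97 GB left
tape 4: place 99 GB, 101 GB left
tape 3: place 85 GB, 12 GB left
tape 4: place 73 GB, 28 GB left
tape 2: place 65 GB, 1 GB left
tape 5: place 58 GB, 142 GB left
tape 5: place 48 GB, 94 GB left
tape 5: place 42 GB, 52 GB left

5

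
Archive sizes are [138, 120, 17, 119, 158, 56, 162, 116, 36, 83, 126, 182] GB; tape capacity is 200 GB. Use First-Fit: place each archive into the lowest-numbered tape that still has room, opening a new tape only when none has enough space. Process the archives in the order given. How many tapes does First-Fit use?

Put 138 GB in tape 1; 62 GB remain.
Put 120 GB in tape 2; 80 GB remain.
Put 17 GB in tape 1; 45 GB remain.
Put 119 GB in tape 3; 81 GB remain.
Put 158 GB in tape 4; 42 GB remain.
Put 56 GB in tape 2; 24 GB remain.
Put 162 GB in tape 5; 38 GB remain.
Put 116 GB in tape 6; 84 GB remain.
Put 36 GB in tape 1; 9 GB remain.
Put 83 GB in tape 6; 1 GB remain.
Put 126 GB in tape 7; 74 GB remain.
Put 182 GB in tape 8; 18 GB remain.
Final tapes: [138,17,36] [120,56] [119] [158] [162] [116,83] [126] [182].

8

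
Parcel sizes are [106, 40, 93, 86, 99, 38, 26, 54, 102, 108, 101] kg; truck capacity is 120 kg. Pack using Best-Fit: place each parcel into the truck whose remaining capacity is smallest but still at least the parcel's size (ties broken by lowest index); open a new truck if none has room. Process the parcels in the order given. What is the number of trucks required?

9

Put 106 kg in truck 1; 14 kg remain.
Put 40 kg in truck 2; 80 kg remain.
Put 93 kg in truck 3; 27 kg remain.
Put 86 kg in truck 4; 34 kg remain.
Put 99 kg in truck 5; 21 kg remain.
Put 38 kg in truck 2; 42 kg remain.
Put 26 kg in truck 3; 1 kg remain.
Put 54 kg in truck 6; 66 kg remain.
Put 102 kg in truck 7; 18 kg remain.
Put 108 kg in truck 8; 12 kg remain.
Put 101 kg in truck 9; 19 kg remain.
Final trucks: [106] [40,38] [93,26] [86] [99] [54] [102] [108] [101].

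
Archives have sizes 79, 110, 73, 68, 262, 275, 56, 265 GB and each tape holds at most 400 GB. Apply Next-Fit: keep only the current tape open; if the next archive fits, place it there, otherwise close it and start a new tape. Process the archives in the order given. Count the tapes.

79 GB → tape 1 (remaining 321 GB)
110 GB → tape 1 (remaining 211 GB)
73 GB → tape 1 (remaining 138 GB)
68 GB → tape 1 (remaining 70 GB)
262 GB → tape 2 (remaining 138 GB)
275 GB → tape 3 (remaining 125 GB)
56 GB → tape 3 (remaining 69 GB)
265 GB → tape 4 (remaining 135 GB)
Final tapes: [79,110,73,68] [262] [275,56] [265].

4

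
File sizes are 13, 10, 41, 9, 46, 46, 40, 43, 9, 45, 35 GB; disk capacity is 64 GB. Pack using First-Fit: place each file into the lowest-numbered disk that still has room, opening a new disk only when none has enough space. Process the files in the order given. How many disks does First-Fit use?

7 disks

disk 1: place 13 GB, 51 GB left
disk 1: place 10 GB, 41 GB left
disk 1: place 41 GB, 0 GB left
disk 2: place 9 GB, 55 GB left
disk 2: place 46 GB, 9 GB left
disk 3: place 46 GB, 18 GB left
disk 4: place 40 GB, 24 GB left
disk 5: place 43 GB, 21 GB left
disk 2: place 9 GB, 0 GB left
disk 6: place 45 GB, 19 GB left
disk 7: place 35 GB, 29 GB left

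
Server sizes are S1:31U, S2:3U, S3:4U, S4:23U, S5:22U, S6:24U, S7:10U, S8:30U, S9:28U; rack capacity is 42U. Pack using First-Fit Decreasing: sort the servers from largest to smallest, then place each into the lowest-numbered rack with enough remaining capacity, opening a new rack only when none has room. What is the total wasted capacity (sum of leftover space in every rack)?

Sorted descending: 31, 30, 28, 24, 23, 22, 10, 4, 3.
31U → rack 1 (remaining 11U)
30U → rack 2 (remaining 12U)
28U → rack 3 (remaining 14U)
24U → rack 4 (remaining 18U)
23U → rack 5 (remaining 19U)
22U → rack 6 (remaining 20U)
10U → rack 1 (remaining 1U)
4U → rack 2 (remaining 8U)
3U → rack 2 (remaining 5U)
6 racks × 42U = 252U; used 175U; unused 77U.

77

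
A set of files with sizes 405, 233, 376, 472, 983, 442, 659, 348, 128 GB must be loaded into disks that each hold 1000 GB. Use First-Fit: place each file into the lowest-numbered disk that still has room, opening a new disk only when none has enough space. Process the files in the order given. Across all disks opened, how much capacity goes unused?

405 GB → disk 1 (remaining 595 GB)
233 GB → disk 1 (remaining 362 GB)
376 GB → disk 2 (remaining 624 GB)
472 GB → disk 2 (remaining 152 GB)
983 GB → disk 3 (remaining 17 GB)
442 GB → disk 4 (remaining 558 GB)
659 GB → disk 5 (remaining 341 GB)
348 GB → disk 1 (remaining 14 GB)
128 GB → disk 2 (remaining 24 GB)
5 disks × 1000 GB = 5000 GB; used 4046 GB; unused 954 GB.

954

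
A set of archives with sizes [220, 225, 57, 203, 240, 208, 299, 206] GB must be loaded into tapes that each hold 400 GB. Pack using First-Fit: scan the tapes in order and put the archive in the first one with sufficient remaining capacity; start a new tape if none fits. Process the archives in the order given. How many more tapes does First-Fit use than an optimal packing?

First-Fit: [220,57] [225] [203] [240] [208] [299] [206] → 7 tapes.
7 archives exceed 200 GB (half the capacity), and no two of those can share a tape, so at least 7 tapes are needed.
So 7 is already optimal.

0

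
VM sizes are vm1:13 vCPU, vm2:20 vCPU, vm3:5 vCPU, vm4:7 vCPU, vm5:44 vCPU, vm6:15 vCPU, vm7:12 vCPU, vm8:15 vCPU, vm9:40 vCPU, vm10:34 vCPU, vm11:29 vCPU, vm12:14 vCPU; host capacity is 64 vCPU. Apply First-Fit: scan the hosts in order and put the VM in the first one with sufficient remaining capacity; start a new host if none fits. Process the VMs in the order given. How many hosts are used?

5

Put vm1 (13 vCPU) in host 1; 51 vCPU remain.
Put vm2 (20 vCPU) in host 1; 31 vCPU remain.
Put vm3 (5 vCPU) in host 1; 26 vCPU remain.
Put vm4 (7 vCPU) in host 1; 19 vCPU remain.
Put vm5 (44 vCPU) in host 2; 20 vCPU remain.
Put vm6 (15 vCPU) in host 1; 4 vCPU remain.
Put vm7 (12 vCPU) in host 2; 8 vCPU remain.
Put vm8 (15 vCPU) in host 3; 49 vCPU remain.
Put vm9 (40 vCPU) in host 3; 9 vCPU remain.
Put vm10 (34 vCPU) in host 4; 30 vCPU remain.
Put vm11 (29 vCPU) in host 4; 1 vCPU remain.
Put vm12 (14 vCPU) in host 5; 50 vCPU remain.
Final hosts: [13,20,5,7,15] [44,12] [15,40] [34,29] [14].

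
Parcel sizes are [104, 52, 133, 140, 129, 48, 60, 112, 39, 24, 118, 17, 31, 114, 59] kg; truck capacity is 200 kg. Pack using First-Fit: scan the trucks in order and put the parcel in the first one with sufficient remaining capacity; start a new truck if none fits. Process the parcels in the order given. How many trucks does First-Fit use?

104 kg → truck 1 (remaining 96 kg)
52 kg → truck 1 (remaining 44 kg)
133 kg → truck 2 (remaining 67 kg)
140 kg → truck 3 (remaining 60 kg)
129 kg → truck 4 (remaining 71 kg)
48 kg → truck 2 (remaining 19 kg)
60 kg → truck 3 (remaining 0 kg)
112 kg → truck 5 (remaining 88 kg)
39 kg → truck 1 (remaining 5 kg)
24 kg → truck 4 (remaining 47 kg)
118 kg → truck 6 (remaining 82 kg)
17 kg → truck 2 (remaining 2 kg)
31 kg → truck 4 (remaining 16 kg)
114 kg → truck 7 (remaining 86 kg)
59 kg → truck 5 (remaining 29 kg)
Final trucks: [104,52,39] [133,48,17] [140,60] [129,24,31] [112,59] [118] [114].

7 trucks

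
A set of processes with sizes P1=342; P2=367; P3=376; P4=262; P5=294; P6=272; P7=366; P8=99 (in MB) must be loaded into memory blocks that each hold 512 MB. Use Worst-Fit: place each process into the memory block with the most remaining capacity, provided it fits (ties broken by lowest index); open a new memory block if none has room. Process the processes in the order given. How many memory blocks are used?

Put P1 (342 MB) in memory block 1; 170 MB remain.
Put P2 (367 MB) in memory block 2; 145 MB remain.
Put P3 (376 MB) in memory block 3; 136 MB remain.
Put P4 (262 MB) in memory block 4; 250 MB remain.
Put P5 (294 MB) in memory block 5; 218 MB remain.
Put P6 (272 MB) in memory block 6; 240 MB remain.
Put P7 (366 MB) in memory block 7; 146 MB remain.
Put P8 (99 MB) in memory block 4; 151 MB remain.

7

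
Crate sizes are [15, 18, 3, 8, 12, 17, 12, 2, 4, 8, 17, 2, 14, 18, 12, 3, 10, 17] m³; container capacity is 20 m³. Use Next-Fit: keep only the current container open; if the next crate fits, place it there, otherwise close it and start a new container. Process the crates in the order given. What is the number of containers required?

15 m³ → container 1 (remaining 5 m³)
18 m³ → container 2 (remaining 2 m³)
3 m³ → container 3 (remaining 17 m³)
8 m³ → container 3 (remaining 9 m³)
12 m³ → container 4 (remaining 8 m³)
17 m³ → container 5 (remaining 3 m³)
12 m³ → container 6 (remaining 8 m³)
2 m³ → container 6 (remaining 6 m³)
4 m³ → container 6 (remaining 2 m³)
8 m³ → container 7 (remaining 12 m³)
17 m³ → container 8 (remaining 3 m³)
2 m³ → container 8 (remaining 1 m³)
14 m³ → container 9 (remaining 6 m³)
18 m³ → container 10 (remaining 2 m³)
12 m³ → container 11 (remaining 8 m³)
3 m³ → container 11 (remaining 5 m³)
10 m³ → container 12 (remaining 10 m³)
17 m³ → container 13 (remaining 3 m³)
Final containers: [15] [18] [3,8] [12] [17] [12,2,4] [8] [17,2] [14] [18] [12,3] [10] [17].

13 containers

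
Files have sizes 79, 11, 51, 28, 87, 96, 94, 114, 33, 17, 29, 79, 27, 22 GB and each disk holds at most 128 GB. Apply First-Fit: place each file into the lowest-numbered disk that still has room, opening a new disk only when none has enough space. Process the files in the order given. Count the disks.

79 GB → disk 1 (remaining 49 GB)
11 GB → disk 1 (remaining 38 GB)
51 GB → disk 2 (remaining 77 GB)
28 GB → disk 1 (remaining 10 GB)
87 GB → disk 3 (remaining 41 GB)
96 GB → disk 4 (remaining 32 GB)
94 GB → disk 5 (remaining 34 GB)
114 GB → disk 6 (remaining 14 GB)
33 GB → disk 2 (remaining 44 GB)
17 GB → disk 2 (remaining 27 GB)
29 GB → disk 3 (remaining 12 GB)
79 GB → disk 7 (remaining 49 GB)
27 GB → disk 2 (remaining 0 GB)
22 GB → disk 4 (remaining 10 GB)

7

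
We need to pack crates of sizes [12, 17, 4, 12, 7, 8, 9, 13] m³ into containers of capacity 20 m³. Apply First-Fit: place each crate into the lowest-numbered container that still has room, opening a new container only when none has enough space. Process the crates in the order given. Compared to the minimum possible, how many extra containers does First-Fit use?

0

First-Fit: [12,4] [17] [12,7] [8,9] [13] → 5 containers.
Total size 82 m³; any packing needs at least ⌈82/20⌉ = 5 containers.
So 5 is already optimal.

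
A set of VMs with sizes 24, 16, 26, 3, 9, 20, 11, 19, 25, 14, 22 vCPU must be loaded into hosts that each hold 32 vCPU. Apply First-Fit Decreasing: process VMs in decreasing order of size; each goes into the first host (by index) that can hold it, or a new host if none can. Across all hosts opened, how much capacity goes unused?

Sorted descending: 26, 25, 24, 22, 20, 19, 16, 14, 11, 9, 3.
host 1: place 26 vCPU, 6 vCPU left
host 2: place 25 vCPU, 7 vCPU left
host 3: place 24 vCPU, 8 vCPU left
host 4: place 22 vCPU, 10 vCPU left
host 5: place 20 vCPU, 12 vCPU left
host 6: place 19 vCPU, 13 vCPU left
host 7: place 16 vCPU, 16 vCPU left
host 7: place 14 vCPU, 2 vCPU left
host 5: place 11 vCPU, 1 vCPU left
host 4: place 9 vCPU, 1 vCPU left
host 1: place 3 vCPU, 3 vCPU left
7 hosts × 32 vCPU = 224 vCPU; used 189 vCPU; unused 35 vCPU.

35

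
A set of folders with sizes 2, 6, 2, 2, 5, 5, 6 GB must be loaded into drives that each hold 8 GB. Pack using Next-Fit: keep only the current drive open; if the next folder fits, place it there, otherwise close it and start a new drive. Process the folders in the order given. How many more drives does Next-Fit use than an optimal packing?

Next-Fit: [2,6] [2,2] [5] [5] [6] → 5 drives.
Total size 28 GB; any packing needs at least ⌈28/8⌉ = 4 drives.
An optimal packing achieves that bound: [6,2] [6,2] [5,2] [5] → 4 drives.
Excess: 5 − 4 = 1.

1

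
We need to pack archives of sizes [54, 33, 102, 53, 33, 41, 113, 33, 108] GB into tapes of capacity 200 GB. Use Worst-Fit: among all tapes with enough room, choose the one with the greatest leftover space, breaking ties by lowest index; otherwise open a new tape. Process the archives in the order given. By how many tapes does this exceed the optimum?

1

Worst-Fit: [54,33,102] [53,33,41] [113,33] [108] → 4 tapes.
Total size 570 GB; any packing needs at least ⌈570/200⌉ = 3 tapes.
An optimal packing achieves that bound: [113,54,33] [108,53,33] [102,41,33] → 3 tapes.
Excess: 4 − 3 = 1.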